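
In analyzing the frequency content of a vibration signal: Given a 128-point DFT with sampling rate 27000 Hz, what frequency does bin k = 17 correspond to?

The frequency of DFT bin k is: f_k = k * f_s / N
f_17 = 17 * 27000 / 128 = 57375/16 Hz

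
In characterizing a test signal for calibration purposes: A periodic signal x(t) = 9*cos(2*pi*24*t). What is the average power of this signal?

Average power of A*cos(wt) is A^2/2.
P = 9^2 / 2 = 81/2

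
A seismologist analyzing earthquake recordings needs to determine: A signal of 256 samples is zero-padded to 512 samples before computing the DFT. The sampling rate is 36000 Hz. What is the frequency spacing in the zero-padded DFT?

Original DFT: N = 256, resolution = f_s/N = 36000/256 = 1125/8 Hz
Zero-padded DFT: N = 512, resolution = f_s/N = 36000/512 = 1125/16 Hz
Zero-padding interpolates the spectrum (finer frequency grid)
but does NOT improve the true spectral resolution (ability to resolve close frequencies).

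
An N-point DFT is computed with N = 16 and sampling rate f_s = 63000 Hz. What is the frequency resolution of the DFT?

DFT frequency resolution = f_s / N
= 63000 / 16 = 7875/2 Hz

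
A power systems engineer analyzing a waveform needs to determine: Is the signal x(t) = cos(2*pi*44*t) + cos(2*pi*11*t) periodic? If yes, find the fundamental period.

f1 = 44 Hz, f2 = 11 Hz
Period T1 = 1/44, T2 = 1/11
Ratio T1/T2 = 11/44, which is rational.
The signal is periodic with fundamental period T = 1/GCD(44,11) = 1/11 s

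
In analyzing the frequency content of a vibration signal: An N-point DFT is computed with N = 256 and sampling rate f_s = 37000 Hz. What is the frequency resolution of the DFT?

DFT frequency resolution = f_s / N
= 37000 / 256 = 4625/32 Hz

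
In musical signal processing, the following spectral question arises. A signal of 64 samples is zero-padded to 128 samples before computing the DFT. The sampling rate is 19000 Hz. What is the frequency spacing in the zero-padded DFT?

Original DFT: N = 64, resolution = f_s/N = 19000/64 = 2375/8 Hz
Zero-padded DFT: N = 128, resolution = f_s/N = 19000/128 = 2375/16 Hz
Zero-padding interpolates the spectrum (finer frequency grid)
but does NOT improve the true spectral resolution (ability to resolve close frequencies).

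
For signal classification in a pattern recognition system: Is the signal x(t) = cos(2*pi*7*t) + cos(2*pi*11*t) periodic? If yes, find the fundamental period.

f1 = 7 Hz, f2 = 11 Hz
Period T1 = 1/7, T2 = 1/11
Ratio T1/T2 = 11/7, which is rational.
The signal is periodic with fundamental period T = 1/GCD(7,11) = 1 s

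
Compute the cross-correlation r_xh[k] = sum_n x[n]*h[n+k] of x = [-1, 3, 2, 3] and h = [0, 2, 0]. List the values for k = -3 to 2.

Both sequences indexed from 0 and zero outside their support.
Lags with overlap: k = -3 to 2.
  r_xh[-3] = x[3]*h[0] = 0
  r_xh[-2] = x[2]*h[0] + x[3]*h[1] = 6
  r_xh[-1] = x[1]*h[0] + x[2]*h[1] + x[3]*h[2] = 4
  r_xh[0] = x[0]*h[0] + x[1]*h[1] + x[2]*h[2] = 6
  r_xh[1] = x[0]*h[1] + x[1]*h[2] = -2
  r_xh[2] = x[0]*h[2] = 0
r_xh = [0, 6, 4, 6, -2, 0] (for k = -3, ..., 2)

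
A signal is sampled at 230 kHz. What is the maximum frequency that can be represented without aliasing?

The maximum frequency that can be represented without aliasing
is the Nyquist frequency: f_max = f_s / 2 = 230 kHz / 2 = 115 kHz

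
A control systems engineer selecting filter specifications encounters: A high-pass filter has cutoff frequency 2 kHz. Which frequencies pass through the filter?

A high-pass filter passes all frequencies above the cutoff frequency 2 kHz and attenuates lower frequencies.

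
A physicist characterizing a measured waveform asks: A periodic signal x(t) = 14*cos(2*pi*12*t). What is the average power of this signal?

Average power of A*cos(wt) is A^2/2.
P = 14^2 / 2 = 196/2 = 98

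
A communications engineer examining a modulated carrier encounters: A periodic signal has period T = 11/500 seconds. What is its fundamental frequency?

The fundamental frequency is the reciprocal of the period.
f = 1/T = 1/(11/500) = 500/11 Hz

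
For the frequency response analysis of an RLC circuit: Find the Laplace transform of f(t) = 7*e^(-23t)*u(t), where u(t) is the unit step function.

Standard Laplace transform pair:
e^(-at)*u(t) <-> 1/(s+a)
With a = 23: L{7*e^(-23t)*u(t)} = 7/(s+23), ROC: Re(s) > -23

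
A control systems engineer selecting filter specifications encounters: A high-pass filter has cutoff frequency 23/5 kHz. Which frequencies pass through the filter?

A high-pass filter passes all frequencies above the cutoff frequency 23/5 kHz and attenuates lower frequencies.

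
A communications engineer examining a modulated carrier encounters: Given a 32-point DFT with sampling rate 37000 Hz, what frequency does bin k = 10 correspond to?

The frequency of DFT bin k is: f_k = k * f_s / N
f_10 = 10 * 37000 / 32 = 23125/2 Hz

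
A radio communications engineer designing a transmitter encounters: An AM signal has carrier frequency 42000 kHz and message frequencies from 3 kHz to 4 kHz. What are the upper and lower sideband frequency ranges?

Upper sideband (USB) = fc + [fm_low, fm_high] = 42000 + [3, 4] = [42003, 42004] kHz
Lower sideband (LSB) = fc - [fm_high, fm_low] = 42000 - [4, 3] = [41996, 41997] kHz
Total occupied spectrum: 41996 kHz to 42004 kHz (plus carrier at 42000 kHz)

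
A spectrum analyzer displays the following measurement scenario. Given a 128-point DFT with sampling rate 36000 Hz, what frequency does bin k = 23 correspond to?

The frequency of DFT bin k is: f_k = k * f_s / N
f_23 = 23 * 36000 / 128 = 25875/4 Hz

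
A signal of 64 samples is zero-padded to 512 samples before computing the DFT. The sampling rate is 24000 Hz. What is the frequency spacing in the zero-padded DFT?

Original DFT: N = 64, resolution = f_s/N = 24000/64 = 375 Hz
Zero-padded DFT: N = 512, resolution = f_s/N = 24000/512 = 375/8 Hz
Zero-padding interpolates the spectrum (finer frequency grid)
but does NOT improve the true spectral resolution (ability to resolve close frequencies).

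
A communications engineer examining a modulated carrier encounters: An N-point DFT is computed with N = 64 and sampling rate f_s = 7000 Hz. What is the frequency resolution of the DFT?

DFT frequency resolution = f_s / N
= 7000 / 64 = 875/8 Hz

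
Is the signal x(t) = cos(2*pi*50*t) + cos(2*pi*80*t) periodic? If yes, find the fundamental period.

f1 = 50 Hz, f2 = 80 Hz
Period T1 = 1/50, T2 = 1/80
Ratio T1/T2 = 80/50, which is rational.
The signal is periodic with fundamental period T = 1/GCD(50,80) = 1/10 s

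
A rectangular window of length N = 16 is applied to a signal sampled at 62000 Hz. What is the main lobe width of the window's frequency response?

For a rectangular window of length N,
the main lobe width in frequency is 2*f_s/N.
= 2*62000/16 = 7750 Hz
This determines the minimum frequency separation for resolving two sinusoids.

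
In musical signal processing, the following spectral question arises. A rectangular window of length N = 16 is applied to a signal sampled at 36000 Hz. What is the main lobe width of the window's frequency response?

For a rectangular window of length N,
the main lobe width in frequency is 2*f_s/N.
= 2*36000/16 = 4500 Hz
This determines the minimum frequency separation for resolving two sinusoids.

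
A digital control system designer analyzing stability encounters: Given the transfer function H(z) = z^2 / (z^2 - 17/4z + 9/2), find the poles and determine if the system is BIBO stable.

Poles are roots of the denominator: z^2 - 17/4z + 9/2 = 0.
Quadratic formula: z = [-(-17/4) +/- sqrt((-17/4)^2 - 4*(9/2))] / 2
Discriminant = 289/16 - 18 = 1/16; sqrt = 1/4.
z = (17/4 +/- 1/4) / 2 => z = 9/4 or z = 2.
|p1| = 2, |p2| = 9/4.
For BIBO stability, all poles must lie inside the unit circle (|p| < 1).
System is UNSTABLE since at least one |p| >= 1.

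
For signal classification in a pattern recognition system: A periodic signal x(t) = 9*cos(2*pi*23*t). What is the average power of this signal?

Average power of A*cos(wt) is A^2/2.
P = 9^2 / 2 = 81/2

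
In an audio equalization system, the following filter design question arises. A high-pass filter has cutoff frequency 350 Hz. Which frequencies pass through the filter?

A high-pass filter passes all frequencies above the cutoff frequency 350 Hz and attenuates lower frequencies.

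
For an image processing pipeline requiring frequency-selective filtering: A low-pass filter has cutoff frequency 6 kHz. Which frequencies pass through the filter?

A low-pass filter passes all frequencies below the cutoff frequency 6 kHz and attenuates higher frequencies.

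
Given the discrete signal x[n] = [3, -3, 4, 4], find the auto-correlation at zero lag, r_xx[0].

The auto-correlation at zero lag r_xx[0] equals the signal energy.
r_xx[0] = sum of x[n]^2 = 3^2 + (-3)^2 + 4^2 + 4^2
= 9 + 9 + 16 + 16 = 50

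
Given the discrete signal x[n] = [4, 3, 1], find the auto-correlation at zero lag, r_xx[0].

The auto-correlation at zero lag r_xx[0] equals the signal energy.
r_xx[0] = sum of x[n]^2 = 4^2 + 3^2 + 1^2
= 16 + 9 + 1 = 26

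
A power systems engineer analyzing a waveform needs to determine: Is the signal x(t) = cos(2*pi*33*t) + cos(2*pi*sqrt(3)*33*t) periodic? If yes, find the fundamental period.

f1 = 33 Hz, f2 = 33*sqrt(3) Hz
Ratio f2/f1 = sqrt(3), which is irrational.
Since the frequency ratio is irrational, no common period exists.
The signal is not periodic.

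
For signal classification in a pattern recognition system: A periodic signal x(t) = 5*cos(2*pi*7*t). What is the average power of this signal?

Average power of A*cos(wt) is A^2/2.
P = 5^2 / 2 = 25/2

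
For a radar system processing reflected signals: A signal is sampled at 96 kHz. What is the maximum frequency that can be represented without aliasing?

The maximum frequency that can be represented without aliasing
is the Nyquist frequency: f_max = f_s / 2 = 96 kHz / 2 = 48 kHz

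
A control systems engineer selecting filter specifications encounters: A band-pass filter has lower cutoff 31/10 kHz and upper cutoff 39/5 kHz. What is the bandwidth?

Bandwidth = f_high - f_low
= 39/5 kHz - 31/10 kHz = 47/10 kHz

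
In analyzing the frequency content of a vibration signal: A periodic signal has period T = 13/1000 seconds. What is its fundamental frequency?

The fundamental frequency is the reciprocal of the period.
f = 1/T = 1/(13/1000) = 1000/13 Hz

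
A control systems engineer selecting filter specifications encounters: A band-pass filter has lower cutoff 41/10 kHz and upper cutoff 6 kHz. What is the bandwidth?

Bandwidth = f_high - f_low
= 6 kHz - 41/10 kHz = 19/10 kHz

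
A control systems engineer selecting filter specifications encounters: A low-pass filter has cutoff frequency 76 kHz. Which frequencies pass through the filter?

A low-pass filter passes all frequencies below the cutoff frequency 76 kHz and attenuates higher frequencies.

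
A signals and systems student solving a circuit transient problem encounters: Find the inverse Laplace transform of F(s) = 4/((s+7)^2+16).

Standard pair: w/((s+a)^2+w^2) <-> e^(-at)*sin(wt)*u(t)
With a=7, w=4: f(t) = e^(-7t)*sin(4t)*u(t)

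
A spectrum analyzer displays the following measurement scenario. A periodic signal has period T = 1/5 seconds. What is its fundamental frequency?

The fundamental frequency is the reciprocal of the period.
f = 1/T = 1/(1/5) = 5 Hz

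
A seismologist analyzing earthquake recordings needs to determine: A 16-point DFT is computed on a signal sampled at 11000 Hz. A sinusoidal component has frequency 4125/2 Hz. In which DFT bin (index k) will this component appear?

DFT frequency resolution = f_s/N = 11000/16 = 1375/2 Hz
Bin index k = f_signal / resolution = 4125/2 / 1375/2 = 3
The signal frequency 4125/2 Hz falls in DFT bin k = 3.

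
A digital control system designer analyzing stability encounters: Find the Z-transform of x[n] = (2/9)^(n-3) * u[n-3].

Time-shifting property: if X(z) = Z{x[n]}, then Z{x[n-d]} = z^(-d) * X(z)
X(z) = z/(z - 2/9) for x[n] = (2/9)^n * u[n]
Z{x[n-3]} = z^(-3) * z/(z - 2/9) = z^(-2)/(z - 2/9)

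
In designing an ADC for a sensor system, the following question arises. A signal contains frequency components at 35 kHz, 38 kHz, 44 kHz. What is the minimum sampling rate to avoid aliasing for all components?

The highest frequency component is f_max = 44 kHz.
Nyquist rate = 2 * f_max = 2 * 44 kHz = 88 kHz.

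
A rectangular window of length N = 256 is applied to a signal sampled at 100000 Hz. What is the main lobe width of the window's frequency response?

For a rectangular window of length N,
the main lobe width in frequency is 2*f_s/N.
= 2*100000/256 = 3125/4 Hz
This determines the minimum frequency separation for resolving two sinusoids.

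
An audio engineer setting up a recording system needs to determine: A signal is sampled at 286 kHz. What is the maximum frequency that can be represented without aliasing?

The maximum frequency that can be represented without aliasing
is the Nyquist frequency: f_max = f_s / 2 = 286 kHz / 2 = 143 kHz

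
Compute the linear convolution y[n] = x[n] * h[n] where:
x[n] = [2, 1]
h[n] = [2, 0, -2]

y[n] = sum_k x[k]*h[n-k]. Output length = len(x) + len(h) - 1 = 2 + 3 - 1 = 4.
y[0] = 2*2 = 4
y[1] = 1*2 + 2*0 = 2
y[2] = 1*0 + 2*-2 = -4
y[3] = 1*-2 = -2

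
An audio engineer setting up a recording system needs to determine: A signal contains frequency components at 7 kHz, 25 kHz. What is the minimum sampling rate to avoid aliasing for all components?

The highest frequency component is f_max = 25 kHz.
Nyquist rate = 2 * f_max = 2 * 25 kHz = 50 kHz.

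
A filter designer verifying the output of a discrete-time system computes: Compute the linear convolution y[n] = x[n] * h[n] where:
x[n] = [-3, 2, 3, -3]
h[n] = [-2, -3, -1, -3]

y[n] = sum_k x[k]*h[n-k]. Output length = len(x) + len(h) - 1 = 4 + 4 - 1 = 7.
y[0] = -3*-2 = 6
y[1] = 2*-2 + -3*-3 = 5
y[2] = 3*-2 + 2*-3 + -3*-1 = -9
y[3] = -3*-2 + 3*-3 + 2*-1 + -3*-3 = 4
y[4] = -3*-3 + 3*-1 + 2*-3 = 0
y[5] = -3*-1 + 3*-3 = -6
y[6] = -3*-3 = 9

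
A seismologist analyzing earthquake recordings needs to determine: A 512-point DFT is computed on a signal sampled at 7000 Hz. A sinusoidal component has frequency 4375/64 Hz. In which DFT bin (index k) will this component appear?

DFT frequency resolution = f_s/N = 7000/512 = 875/64 Hz
Bin index k = f_signal / resolution = 4375/64 / 875/64 = 5
The signal frequency 4375/64 Hz falls in DFT bin k = 5.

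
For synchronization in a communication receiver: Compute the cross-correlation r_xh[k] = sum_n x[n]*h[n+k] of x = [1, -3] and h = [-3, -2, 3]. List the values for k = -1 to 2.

Both sequences indexed from 0 and zero outside their support.
Lags with overlap: k = -1 to 2.
  r_xh[-1] = x[1]*h[0] = 9
  r_xh[0] = x[0]*h[0] + x[1]*h[1] = 3
  r_xh[1] = x[0]*h[1] + x[1]*h[2] = -11
  r_xh[2] = x[0]*h[2] = 3
r_xh = [9, 3, -11, 3] (for k = -1, ..., 2)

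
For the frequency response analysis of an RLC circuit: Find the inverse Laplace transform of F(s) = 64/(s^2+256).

Standard pair: w/(s^2+w^2) <-> sin(wt)*u(t)
Recognize w^2 = 256, so w = 16; numerator 64 = 4*16.
f(t) = 4*sin(16t)*u(t)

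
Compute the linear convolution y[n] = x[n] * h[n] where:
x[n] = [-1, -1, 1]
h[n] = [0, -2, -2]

y[n] = sum_k x[k]*h[n-k]. Output length = len(x) + len(h) - 1 = 3 + 3 - 1 = 5.
y[0] = -1*0 = 0
y[1] = -1*0 + -1*-2 = 2
y[2] = 1*0 + -1*-2 + -1*-2 = 4
y[3] = 1*-2 + -1*-2 = 0
y[4] = 1*-2 = -2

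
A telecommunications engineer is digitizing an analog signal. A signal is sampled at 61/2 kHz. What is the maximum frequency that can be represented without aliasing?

The maximum frequency that can be represented without aliasing
is the Nyquist frequency: f_max = f_s / 2 = 61/2 kHz / 2 = 61/4 kHz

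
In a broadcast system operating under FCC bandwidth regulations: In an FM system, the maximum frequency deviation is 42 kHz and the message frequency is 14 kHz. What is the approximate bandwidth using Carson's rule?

Carson's rule: BW = 2*(delta_f + f_m)
= 2*(42 + 14) kHz = 112 kHz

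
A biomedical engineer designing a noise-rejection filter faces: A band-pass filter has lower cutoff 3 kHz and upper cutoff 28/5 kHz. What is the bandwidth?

Bandwidth = f_high - f_low
= 28/5 kHz - 3 kHz = 13/5 kHz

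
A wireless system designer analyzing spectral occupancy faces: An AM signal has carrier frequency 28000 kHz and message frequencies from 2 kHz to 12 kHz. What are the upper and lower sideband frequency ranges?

Upper sideband (USB) = fc + [fm_low, fm_high] = 28000 + [2, 12] = [28002, 28012] kHz
Lower sideband (LSB) = fc - [fm_high, fm_low] = 28000 - [12, 2] = [27988, 27998] kHz
Total occupied spectrum: 27988 kHz to 28012 kHz (plus carrier at 28000 kHz)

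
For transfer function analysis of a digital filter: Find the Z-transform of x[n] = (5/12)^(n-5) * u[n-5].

Time-shifting property: if X(z) = Z{x[n]}, then Z{x[n-d]} = z^(-d) * X(z)
X(z) = z/(z - 5/12) for x[n] = (5/12)^n * u[n]
Z{x[n-5]} = z^(-5) * z/(z - 5/12) = z^(-4)/(z - 5/12)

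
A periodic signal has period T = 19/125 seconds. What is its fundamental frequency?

The fundamental frequency is the reciprocal of the period.
f = 1/T = 1/(19/125) = 125/19 Hz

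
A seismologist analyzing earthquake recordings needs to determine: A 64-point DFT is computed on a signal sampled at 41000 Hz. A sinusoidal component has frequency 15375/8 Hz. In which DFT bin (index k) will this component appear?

DFT frequency resolution = f_s/N = 41000/64 = 5125/8 Hz
Bin index k = f_signal / resolution = 15375/8 / 5125/8 = 3
The signal frequency 15375/8 Hz falls in DFT bin k = 3.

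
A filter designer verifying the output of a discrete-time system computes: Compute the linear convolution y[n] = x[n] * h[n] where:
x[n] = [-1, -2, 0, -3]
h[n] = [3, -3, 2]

y[n] = sum_k x[k]*h[n-k]. Output length = len(x) + len(h) - 1 = 4 + 3 - 1 = 6.
y[0] = -1*3 = -3
y[1] = -2*3 + -1*-3 = -3
y[2] = 0*3 + -2*-3 + -1*2 = 4
y[3] = -3*3 + 0*-3 + -2*2 = -13
y[4] = -3*-3 + 0*2 = 9
y[5] = -3*2 = -6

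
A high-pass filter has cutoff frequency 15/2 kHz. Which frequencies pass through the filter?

A high-pass filter passes all frequencies above the cutoff frequency 15/2 kHz and attenuates lower frequencies.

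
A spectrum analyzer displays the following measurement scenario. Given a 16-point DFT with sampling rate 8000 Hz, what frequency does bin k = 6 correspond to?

The frequency of DFT bin k is: f_k = k * f_s / N
f_6 = 6 * 8000 / 16 = 3000 Hz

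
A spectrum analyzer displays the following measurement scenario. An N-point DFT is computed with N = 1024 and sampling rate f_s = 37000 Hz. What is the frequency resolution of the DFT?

DFT frequency resolution = f_s / N
= 37000 / 1024 = 4625/128 Hz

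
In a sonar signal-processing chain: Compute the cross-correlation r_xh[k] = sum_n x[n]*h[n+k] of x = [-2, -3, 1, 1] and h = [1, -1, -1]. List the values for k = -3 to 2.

Both sequences indexed from 0 and zero outside their support.
Lags with overlap: k = -3 to 2.
  r_xh[-3] = x[3]*h[0] = 1
  r_xh[-2] = x[2]*h[0] + x[3]*h[1] = 0
  r_xh[-1] = x[1]*h[0] + x[2]*h[1] + x[3]*h[2] = -5
  r_xh[0] = x[0]*h[0] + x[1]*h[1] + x[2]*h[2] = 0
  r_xh[1] = x[0]*h[1] + x[1]*h[2] = 5
  r_xh[2] = x[0]*h[2] = 2
r_xh = [1, 0, -5, 0, 5, 2] (for k = -3, ..., 2)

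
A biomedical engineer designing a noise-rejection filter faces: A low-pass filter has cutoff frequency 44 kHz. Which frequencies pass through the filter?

A low-pass filter passes all frequencies below the cutoff frequency 44 kHz and attenuates higher frequencies.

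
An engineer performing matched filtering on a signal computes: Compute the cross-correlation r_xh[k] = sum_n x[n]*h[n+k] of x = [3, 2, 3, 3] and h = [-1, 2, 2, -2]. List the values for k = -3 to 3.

Both sequences indexed from 0 and zero outside their support.
Lags with overlap: k = -3 to 3.
  r_xh[-3] = x[3]*h[0] = -3
  r_xh[-2] = x[2]*h[0] + x[3]*h[1] = 3
  r_xh[-1] = x[1]*h[0] + x[2]*h[1] + x[3]*h[2] = 10
  r_xh[0] = x[0]*h[0] + x[1]*h[1] + x[2]*h[2] + x[3]*h[3] = 1
  r_xh[1] = x[0]*h[1] + x[1]*h[2] + x[2]*h[3] = 4
  r_xh[2] = x[0]*h[2] + x[1]*h[3] = 2
  r_xh[3] = x[0]*h[3] = -6
r_xh = [-3, 3, 10, 1, 4, 2, -6] (for k = -3, ..., 3)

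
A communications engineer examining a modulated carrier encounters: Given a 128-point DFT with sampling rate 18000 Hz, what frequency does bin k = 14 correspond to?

The frequency of DFT bin k is: f_k = k * f_s / N
f_14 = 14 * 18000 / 128 = 7875/4 Hz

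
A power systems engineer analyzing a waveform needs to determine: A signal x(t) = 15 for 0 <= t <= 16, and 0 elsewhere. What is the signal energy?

Energy = integral of |x(t)|^2 dt over the signal duration
= 15^2 * 16 = 225 * 16 = 3600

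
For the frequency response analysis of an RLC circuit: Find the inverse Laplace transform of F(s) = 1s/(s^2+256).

Standard pair: s/(s^2+w^2) <-> cos(wt)*u(t)
With k=1, w=16: f(t) = cos(16t)*u(t)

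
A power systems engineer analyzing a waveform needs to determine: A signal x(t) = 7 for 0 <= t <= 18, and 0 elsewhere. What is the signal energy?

Energy = integral of |x(t)|^2 dt over the signal duration
= 7^2 * 18 = 49 * 18 = 882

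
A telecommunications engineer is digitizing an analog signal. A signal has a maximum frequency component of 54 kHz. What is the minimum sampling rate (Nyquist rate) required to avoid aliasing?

By the Nyquist-Shannon sampling theorem,
the minimum sampling rate (Nyquist rate) must be at least 2 * f_max.
Nyquist rate = 2 * 54 kHz = 108 kHz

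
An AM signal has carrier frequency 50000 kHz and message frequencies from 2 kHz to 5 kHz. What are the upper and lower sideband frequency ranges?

Upper sideband (USB) = fc + [fm_low, fm_high] = 50000 + [2, 5] = [50002, 50005] kHz
Lower sideband (LSB) = fc - [fm_high, fm_low] = 50000 - [5, 2] = [49995, 49998] kHz
Total occupied spectrum: 49995 kHz to 50005 kHz (plus carrier at 50000 kHz)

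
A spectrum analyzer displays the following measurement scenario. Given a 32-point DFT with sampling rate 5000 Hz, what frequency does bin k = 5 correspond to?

The frequency of DFT bin k is: f_k = k * f_s / N
f_5 = 5 * 5000 / 32 = 3125/4 Hz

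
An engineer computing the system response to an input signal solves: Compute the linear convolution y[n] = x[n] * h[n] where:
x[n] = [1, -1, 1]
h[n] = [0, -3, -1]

y[n] = sum_k x[k]*h[n-k]. Output length = len(x) + len(h) - 1 = 3 + 3 - 1 = 5.
y[0] = 1*0 = 0
y[1] = -1*0 + 1*-3 = -3
y[2] = 1*0 + -1*-3 + 1*-1 = 2
y[3] = 1*-3 + -1*-1 = -2
y[4] = 1*-1 = -1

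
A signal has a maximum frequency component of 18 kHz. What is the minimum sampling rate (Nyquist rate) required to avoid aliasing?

By the Nyquist-Shannon sampling theorem,
the minimum sampling rate (Nyquist rate) must be at least 2 * f_max.
Nyquist rate = 2 * 18 kHz = 36 kHz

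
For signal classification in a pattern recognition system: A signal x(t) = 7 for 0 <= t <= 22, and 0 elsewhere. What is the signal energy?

Energy = integral of |x(t)|^2 dt over the signal duration
= 7^2 * 22 = 49 * 22 = 1078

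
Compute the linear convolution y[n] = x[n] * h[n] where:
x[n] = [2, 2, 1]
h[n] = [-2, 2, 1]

y[n] = sum_k x[k]*h[n-k]. Output length = len(x) + len(h) - 1 = 3 + 3 - 1 = 5.
y[0] = 2*-2 = -4
y[1] = 2*-2 + 2*2 = 0
y[2] = 1*-2 + 2*2 + 2*1 = 4
y[3] = 1*2 + 2*1 = 4
y[4] = 1*1 = 1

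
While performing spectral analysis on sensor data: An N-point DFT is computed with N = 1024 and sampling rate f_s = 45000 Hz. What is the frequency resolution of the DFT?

DFT frequency resolution = f_s / N
= 45000 / 1024 = 5625/128 Hz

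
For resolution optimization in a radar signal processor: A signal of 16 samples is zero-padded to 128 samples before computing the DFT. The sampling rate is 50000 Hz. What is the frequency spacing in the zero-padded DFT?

Original DFT: N = 16, resolution = f_s/N = 50000/16 = 3125 Hz
Zero-padded DFT: N = 128, resolution = f_s/N = 50000/128 = 3125/8 Hz
Zero-padding interpolates the spectrum (finer frequency grid)
but does NOT improve the true spectral resolution (ability to resolve close frequencies).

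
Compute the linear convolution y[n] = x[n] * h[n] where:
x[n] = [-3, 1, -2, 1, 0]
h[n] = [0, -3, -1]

y[n] = sum_k x[k]*h[n-k]. Output length = len(x) + len(h) - 1 = 5 + 3 - 1 = 7.
y[0] = -3*0 = 0
y[1] = 1*0 + -3*-3 = 9
y[2] = -2*0 + 1*-3 + -3*-1 = 0
y[3] = 1*0 + -2*-3 + 1*-1 = 5
y[4] = 0*0 + 1*-3 + -2*-1 = -1
y[5] = 0*-3 + 1*-1 = -1
y[6] = 0*-1 = 0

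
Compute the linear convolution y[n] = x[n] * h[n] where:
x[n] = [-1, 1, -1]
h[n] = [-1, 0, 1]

y[n] = sum_k x[k]*h[n-k]. Output length = len(x) + len(h) - 1 = 3 + 3 - 1 = 5.
y[0] = -1*-1 = 1
y[1] = 1*-1 + -1*0 = -1
y[2] = -1*-1 + 1*0 + -1*1 = 0
y[3] = -1*0 + 1*1 = 1
y[4] = -1*1 = -1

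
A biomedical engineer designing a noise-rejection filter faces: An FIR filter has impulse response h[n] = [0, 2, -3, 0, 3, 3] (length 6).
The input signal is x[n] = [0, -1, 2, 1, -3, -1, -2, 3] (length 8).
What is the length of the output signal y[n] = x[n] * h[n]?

For linear convolution, the output length is:
len(y) = len(x) + len(h) - 1 = 8 + 6 - 1 = 13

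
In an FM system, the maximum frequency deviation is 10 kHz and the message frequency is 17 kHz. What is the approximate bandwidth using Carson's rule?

Carson's rule: BW = 2*(delta_f + f_m)
= 2*(10 + 17) kHz = 54 kHz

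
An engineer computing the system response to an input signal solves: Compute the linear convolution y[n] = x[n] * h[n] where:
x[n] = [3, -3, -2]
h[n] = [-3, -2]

y[n] = sum_k x[k]*h[n-k]. Output length = len(x) + len(h) - 1 = 3 + 2 - 1 = 4.
y[0] = 3*-3 = -9
y[1] = -3*-3 + 3*-2 = 3
y[2] = -2*-3 + -3*-2 = 12
y[3] = -2*-2 = 4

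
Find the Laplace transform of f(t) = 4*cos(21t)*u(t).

Standard pair: cos(wt)*u(t) <-> s/(s^2+w^2)
With w = 21: L{4*cos(21t)*u(t)} = 4s/(s^2+441)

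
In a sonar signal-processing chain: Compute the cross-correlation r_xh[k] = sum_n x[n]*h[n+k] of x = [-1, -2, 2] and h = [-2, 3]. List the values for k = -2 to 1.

Both sequences indexed from 0 and zero outside their support.
Lags with overlap: k = -2 to 1.
  r_xh[-2] = x[2]*h[0] = -4
  r_xh[-1] = x[1]*h[0] + x[2]*h[1] = 10
  r_xh[0] = x[0]*h[0] + x[1]*h[1] = -4
  r_xh[1] = x[0]*h[1] = -3
r_xh = [-4, 10, -4, -3] (for k = -2, ..., 1)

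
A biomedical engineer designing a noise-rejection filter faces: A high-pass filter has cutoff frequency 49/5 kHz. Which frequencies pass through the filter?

A high-pass filter passes all frequencies above the cutoff frequency 49/5 kHz and attenuates lower frequencies.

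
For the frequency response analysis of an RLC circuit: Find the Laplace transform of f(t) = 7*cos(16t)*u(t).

Standard pair: cos(wt)*u(t) <-> s/(s^2+w^2)
With w = 16: L{7*cos(16t)*u(t)} = 7s/(s^2+256)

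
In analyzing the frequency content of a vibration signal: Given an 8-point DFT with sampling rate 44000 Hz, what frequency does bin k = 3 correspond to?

The frequency of DFT bin k is: f_k = k * f_s / N
f_3 = 3 * 44000 / 8 = 16500 Hz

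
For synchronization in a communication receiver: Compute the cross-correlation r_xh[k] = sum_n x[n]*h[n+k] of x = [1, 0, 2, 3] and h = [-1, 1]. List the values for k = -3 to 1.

Both sequences indexed from 0 and zero outside their support.
Lags with overlap: k = -3 to 1.
  r_xh[-3] = x[3]*h[0] = -3
  r_xh[-2] = x[2]*h[0] + x[3]*h[1] = 1
  r_xh[-1] = x[1]*h[0] + x[2]*h[1] = 2
  r_xh[0] = x[0]*h[0] + x[1]*h[1] = -1
  r_xh[1] = x[0]*h[1] = 1
r_xh = [-3, 1, 2, -1, 1] (for k = -3, ..., 1)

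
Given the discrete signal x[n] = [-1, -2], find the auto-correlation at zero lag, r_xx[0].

The auto-correlation at zero lag r_xx[0] equals the signal energy.
r_xx[0] = sum of x[n]^2 = (-1)^2 + (-2)^2
= 1 + 4 = 5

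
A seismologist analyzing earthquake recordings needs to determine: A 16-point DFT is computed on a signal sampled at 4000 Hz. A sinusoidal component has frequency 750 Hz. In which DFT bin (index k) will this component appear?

DFT frequency resolution = f_s/N = 4000/16 = 250 Hz
Bin index k = f_signal / resolution = 750 / 250 = 3
The signal frequency 750 Hz falls in DFT bin k = 3.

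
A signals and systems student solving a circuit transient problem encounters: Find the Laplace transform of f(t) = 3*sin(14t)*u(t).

Standard pair: sin(wt)*u(t) <-> w/(s^2+w^2)
With w = 14: L{3*sin(14t)*u(t)} = 42/(s^2+196)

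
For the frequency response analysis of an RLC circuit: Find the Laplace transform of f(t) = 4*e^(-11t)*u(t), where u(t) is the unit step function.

Standard Laplace transform pair:
e^(-at)*u(t) <-> 1/(s+a)
With a = 11: L{4*e^(-11t)*u(t)} = 4/(s+11), ROC: Re(s) > -11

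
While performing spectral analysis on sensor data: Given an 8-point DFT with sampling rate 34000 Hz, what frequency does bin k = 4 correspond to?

The frequency of DFT bin k is: f_k = k * f_s / N
f_4 = 4 * 34000 / 8 = 17000 Hz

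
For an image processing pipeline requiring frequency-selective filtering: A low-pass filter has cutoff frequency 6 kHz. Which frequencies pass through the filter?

A low-pass filter passes all frequencies below the cutoff frequency 6 kHz and attenuates higher frequencies.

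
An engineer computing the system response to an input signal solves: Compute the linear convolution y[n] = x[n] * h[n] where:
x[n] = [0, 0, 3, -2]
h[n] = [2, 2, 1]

y[n] = sum_k x[k]*h[n-k]. Output length = len(x) + len(h) - 1 = 4 + 3 - 1 = 6.
y[0] = 0*2 = 0
y[1] = 0*2 + 0*2 = 0
y[2] = 3*2 + 0*2 + 0*1 = 6
y[3] = -2*2 + 3*2 + 0*1 = 2
y[4] = -2*2 + 3*1 = -1
y[5] = -2*1 = -2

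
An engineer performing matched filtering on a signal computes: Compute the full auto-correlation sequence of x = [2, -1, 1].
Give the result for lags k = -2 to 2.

r_xx[k] = sum_m x[m]*x[m+k], indexed from 0, for k = -2 to 2:
  r_xx[-2] = x[2]*x[0] = 2
  r_xx[-1] = x[1]*x[0] + x[2]*x[1] = -3
  r_xx[0] = x[0]*x[0] + x[1]*x[1] + x[2]*x[2] = 6
  r_xx[1] = x[0]*x[1] + x[1]*x[2] = -3
  r_xx[2] = x[0]*x[2] = 2
r_xx = [2, -3, 6, -3, 2]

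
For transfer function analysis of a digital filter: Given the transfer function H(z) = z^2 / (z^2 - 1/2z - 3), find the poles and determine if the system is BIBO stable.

Poles are roots of the denominator: z^2 - 1/2z - 3 = 0.
Quadratic formula: z = [-(-1/2) +/- sqrt((-1/2)^2 - 4*(-3))] / 2
Discriminant = 1/4 + 12 = 49/4; sqrt = 7/2.
z = (1/2 +/- 7/2) / 2 => z = 2 or z = -3/2.
|p1| = 3/2, |p2| = 2.
For BIBO stability, all poles must lie inside the unit circle (|p| < 1).
System is UNSTABLE since at least one |p| >= 1.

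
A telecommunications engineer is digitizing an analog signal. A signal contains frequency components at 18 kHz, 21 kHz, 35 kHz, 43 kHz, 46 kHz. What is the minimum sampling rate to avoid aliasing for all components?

The highest frequency component is f_max = 46 kHz.
Nyquist rate = 2 * f_max = 2 * 46 kHz = 92 kHz.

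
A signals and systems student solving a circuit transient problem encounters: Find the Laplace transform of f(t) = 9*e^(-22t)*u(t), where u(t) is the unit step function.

Standard Laplace transform pair:
e^(-at)*u(t) <-> 1/(s+a)
With a = 22: L{9*e^(-22t)*u(t)} = 9/(s+22), ROC: Re(s) > -22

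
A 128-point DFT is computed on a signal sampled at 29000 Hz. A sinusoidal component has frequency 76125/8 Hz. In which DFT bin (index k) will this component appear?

DFT frequency resolution = f_s/N = 29000/128 = 3625/16 Hz
Bin index k = f_signal / resolution = 76125/8 / 3625/16 = 42
The signal frequency 76125/8 Hz falls in DFT bin k = 42.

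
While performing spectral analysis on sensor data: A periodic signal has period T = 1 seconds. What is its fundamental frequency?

The fundamental frequency is the reciprocal of the period.
f = 1/T = 1/(1) = 1 Hz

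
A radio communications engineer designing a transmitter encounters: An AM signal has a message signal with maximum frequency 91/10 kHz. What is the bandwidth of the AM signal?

In AM (double-sideband), the bandwidth is twice the message frequency.
BW = 2 * f_m = 2 * 91/10 kHz = 91/5 kHz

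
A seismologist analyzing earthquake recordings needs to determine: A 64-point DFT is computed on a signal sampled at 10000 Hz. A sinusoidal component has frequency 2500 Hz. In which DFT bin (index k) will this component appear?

DFT frequency resolution = f_s/N = 10000/64 = 625/4 Hz
Bin index k = f_signal / resolution = 2500 / 625/4 = 16
The signal frequency 2500 Hz falls in DFT bin k = 16.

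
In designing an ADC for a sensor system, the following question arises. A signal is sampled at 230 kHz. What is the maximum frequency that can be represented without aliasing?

The maximum frequency that can be represented without aliasing
is the Nyquist frequency: f_max = f_s / 2 = 230 kHz / 2 = 115 kHz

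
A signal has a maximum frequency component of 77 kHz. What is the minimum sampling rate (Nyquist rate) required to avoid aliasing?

By the Nyquist-Shannon sampling theorem,
the minimum sampling rate (Nyquist rate) must be at least 2 * f_max.
Nyquist rate = 2 * 77 kHz = 154 kHz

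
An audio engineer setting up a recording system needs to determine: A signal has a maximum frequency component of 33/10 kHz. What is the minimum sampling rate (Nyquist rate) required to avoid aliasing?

By the Nyquist-Shannon sampling theorem,
the minimum sampling rate (Nyquist rate) must be at least 2 * f_max.
Nyquist rate = 2 * 33/10 kHz = 33/5 kHz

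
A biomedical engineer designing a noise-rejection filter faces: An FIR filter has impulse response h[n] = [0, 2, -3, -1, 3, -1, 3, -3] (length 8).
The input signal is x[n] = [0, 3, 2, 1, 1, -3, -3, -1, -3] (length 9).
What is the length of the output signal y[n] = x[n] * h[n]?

For linear convolution, the output length is:
len(y) = len(x) + len(h) - 1 = 9 + 8 - 1 = 16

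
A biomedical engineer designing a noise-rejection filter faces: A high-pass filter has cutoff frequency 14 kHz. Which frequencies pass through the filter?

A high-pass filter passes all frequencies above the cutoff frequency 14 kHz and attenuates lower frequencies.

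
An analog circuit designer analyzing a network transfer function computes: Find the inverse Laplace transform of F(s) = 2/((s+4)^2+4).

Standard pair: w/((s+a)^2+w^2) <-> e^(-at)*sin(wt)*u(t)
With a=4, w=2: f(t) = e^(-4t)*sin(2t)*u(t)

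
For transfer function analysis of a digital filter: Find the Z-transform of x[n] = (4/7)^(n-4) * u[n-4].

Time-shifting property: if X(z) = Z{x[n]}, then Z{x[n-d]} = z^(-d) * X(z)
X(z) = z/(z - 4/7) for x[n] = (4/7)^n * u[n]
Z{x[n-4]} = z^(-4) * z/(z - 4/7) = z^(-3)/(z - 4/7)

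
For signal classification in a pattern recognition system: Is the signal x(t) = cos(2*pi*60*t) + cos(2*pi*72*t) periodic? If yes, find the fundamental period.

f1 = 60 Hz, f2 = 72 Hz
Period T1 = 1/60, T2 = 1/72
Ratio T1/T2 = 72/60, which is rational.
The signal is periodic with fundamental period T = 1/GCD(60,72) = 1/12 s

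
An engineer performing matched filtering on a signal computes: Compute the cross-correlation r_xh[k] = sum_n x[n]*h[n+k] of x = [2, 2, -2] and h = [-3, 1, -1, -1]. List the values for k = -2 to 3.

Both sequences indexed from 0 and zero outside their support.
Lags with overlap: k = -2 to 3.
  r_xh[-2] = x[2]*h[0] = 6
  r_xh[-1] = x[1]*h[0] + x[2]*h[1] = -8
  r_xh[0] = x[0]*h[0] + x[1]*h[1] + x[2]*h[2] = -2
  r_xh[1] = x[0]*h[1] + x[1]*h[2] + x[2]*h[3] = 2
  r_xh[2] = x[0]*h[2] + x[1]*h[3] = -4
  r_xh[3] = x[0]*h[3] = -2
r_xh = [6, -8, -2, 2, -4, -2] (for k = -2, ..., 3)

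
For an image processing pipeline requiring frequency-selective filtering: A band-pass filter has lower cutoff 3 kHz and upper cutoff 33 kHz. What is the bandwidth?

Bandwidth = f_high - f_low
= 33 kHz - 3 kHz = 30 kHz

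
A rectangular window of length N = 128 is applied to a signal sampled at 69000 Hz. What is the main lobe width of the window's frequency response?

For a rectangular window of length N,
the main lobe width in frequency is 2*f_s/N.
= 2*69000/128 = 8625/8 Hz
This determines the minimum frequency separation for resolving two sinusoids.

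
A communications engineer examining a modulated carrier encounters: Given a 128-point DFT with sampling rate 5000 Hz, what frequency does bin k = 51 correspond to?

The frequency of DFT bin k is: f_k = k * f_s / N
f_51 = 51 * 5000 / 128 = 31875/16 Hz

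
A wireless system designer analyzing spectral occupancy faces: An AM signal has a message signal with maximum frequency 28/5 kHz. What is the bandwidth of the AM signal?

In AM (double-sideband), the bandwidth is twice the message frequency.
BW = 2 * f_m = 2 * 28/5 kHz = 56/5 kHz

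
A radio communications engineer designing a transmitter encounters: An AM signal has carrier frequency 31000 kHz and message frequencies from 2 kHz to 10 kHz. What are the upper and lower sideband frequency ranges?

Upper sideband (USB) = fc + [fm_low, fm_high] = 31000 + [2, 10] = [31002, 31010] kHz
Lower sideband (LSB) = fc - [fm_high, fm_low] = 31000 - [10, 2] = [30990, 30998] kHz
Total occupied spectrum: 30990 kHz to 31010 kHz (plus carrier at 31000 kHz)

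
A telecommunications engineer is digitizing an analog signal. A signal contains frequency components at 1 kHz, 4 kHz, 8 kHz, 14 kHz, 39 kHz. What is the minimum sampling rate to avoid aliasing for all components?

The highest frequency component is f_max = 39 kHz.
Nyquist rate = 2 * f_max = 2 * 39 kHz = 78 kHz.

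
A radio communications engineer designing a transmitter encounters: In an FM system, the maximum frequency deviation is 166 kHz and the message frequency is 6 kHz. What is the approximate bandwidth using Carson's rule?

Carson's rule: BW = 2*(delta_f + f_m)
= 2*(166 + 6) kHz = 344 kHz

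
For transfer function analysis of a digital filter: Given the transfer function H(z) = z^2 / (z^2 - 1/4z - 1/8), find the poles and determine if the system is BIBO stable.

Poles are roots of the denominator: z^2 - 1/4z - 1/8 = 0.
Quadratic formula: z = [-(-1/4) +/- sqrt((-1/4)^2 - 4*(-1/8))] / 2
Discriminant = 1/16 + 1/2 = 9/16; sqrt = 3/4.
z = (1/4 +/- 3/4) / 2 => z = 1/2 or z = -1/4.
|p1| = 1/2, |p2| = 1/4.
For BIBO stability, all poles must lie inside the unit circle (|p| < 1).
System is STABLE since both |p| < 1.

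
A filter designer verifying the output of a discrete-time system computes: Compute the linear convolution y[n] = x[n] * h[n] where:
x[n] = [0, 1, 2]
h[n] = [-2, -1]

y[n] = sum_k x[k]*h[n-k]. Output length = len(x) + len(h) - 1 = 3 + 2 - 1 = 4.
y[0] = 0*-2 = 0
y[1] = 1*-2 + 0*-1 = -2
y[2] = 2*-2 + 1*-1 = -5
y[3] = 2*-1 = -2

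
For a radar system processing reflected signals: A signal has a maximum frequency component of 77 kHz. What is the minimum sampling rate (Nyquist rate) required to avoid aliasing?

By the Nyquist-Shannon sampling theorem,
the minimum sampling rate (Nyquist rate) must be at least 2 * f_max.
Nyquist rate = 2 * 77 kHz = 154 kHz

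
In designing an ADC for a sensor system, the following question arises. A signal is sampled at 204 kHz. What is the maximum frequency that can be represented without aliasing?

The maximum frequency that can be represented without aliasing
is the Nyquist frequency: f_max = f_s / 2 = 204 kHz / 2 = 102 kHz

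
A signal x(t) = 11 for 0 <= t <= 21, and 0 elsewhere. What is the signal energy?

Energy = integral of |x(t)|^2 dt over the signal duration
= 11^2 * 21 = 121 * 21 = 2541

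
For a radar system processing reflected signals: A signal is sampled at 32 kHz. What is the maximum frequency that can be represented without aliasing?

The maximum frequency that can be represented without aliasing
is the Nyquist frequency: f_max = f_s / 2 = 32 kHz / 2 = 16 kHz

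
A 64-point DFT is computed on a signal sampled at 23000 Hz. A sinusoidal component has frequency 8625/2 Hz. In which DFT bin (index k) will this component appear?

DFT frequency resolution = f_s/N = 23000/64 = 2875/8 Hz
Bin index k = f_signal / resolution = 8625/2 / 2875/8 = 12
The signal frequency 8625/2 Hz falls in DFT bin k = 12.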